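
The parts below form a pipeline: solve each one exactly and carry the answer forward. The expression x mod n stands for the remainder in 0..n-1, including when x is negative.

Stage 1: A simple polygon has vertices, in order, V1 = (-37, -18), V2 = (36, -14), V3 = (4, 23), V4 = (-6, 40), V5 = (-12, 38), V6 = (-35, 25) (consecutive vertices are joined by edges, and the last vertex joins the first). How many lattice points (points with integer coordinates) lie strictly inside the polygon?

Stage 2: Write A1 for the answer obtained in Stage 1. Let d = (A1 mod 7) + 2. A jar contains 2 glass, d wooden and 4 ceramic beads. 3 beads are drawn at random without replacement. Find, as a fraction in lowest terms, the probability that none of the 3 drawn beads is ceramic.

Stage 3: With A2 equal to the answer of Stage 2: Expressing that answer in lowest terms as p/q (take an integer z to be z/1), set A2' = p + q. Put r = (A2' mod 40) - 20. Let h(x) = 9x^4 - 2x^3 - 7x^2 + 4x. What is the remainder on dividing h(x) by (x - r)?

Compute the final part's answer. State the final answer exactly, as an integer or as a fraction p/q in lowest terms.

5680

Stage 1: cross terms: (-37*-14 - 36*-18)=1166, (36*23 - 4*-14)=884, (4*40 - -6*23)=298, (-6*38 - -12*40)=252, (-12*25 - -35*38)=1030, (-35*-18 - -37*25)=1555; twice the area = |5185| = 5185; area = 5185/2; boundary points = 1 + 1 + 1 + 2 + 1 + 1 = 7; strictly interior points = area - boundary/2 + 1 = 2590; answer 2590
Stage 2: A1 = 2590; d = 2; total draws C(8,3) = 56; favorable C(4,3) = 4; P = 1/14; answer 1/14
Stage 3: A2 = 1/14; threaded value p + q = 15; r = -5; remainder = value at the root: 9*(-5)^4 - 2*(-5)^3 - 7*(-5)^2 + 4*(-5)^1 = (5625) + (250) + (-175) + (-20) = 5680; answer 5680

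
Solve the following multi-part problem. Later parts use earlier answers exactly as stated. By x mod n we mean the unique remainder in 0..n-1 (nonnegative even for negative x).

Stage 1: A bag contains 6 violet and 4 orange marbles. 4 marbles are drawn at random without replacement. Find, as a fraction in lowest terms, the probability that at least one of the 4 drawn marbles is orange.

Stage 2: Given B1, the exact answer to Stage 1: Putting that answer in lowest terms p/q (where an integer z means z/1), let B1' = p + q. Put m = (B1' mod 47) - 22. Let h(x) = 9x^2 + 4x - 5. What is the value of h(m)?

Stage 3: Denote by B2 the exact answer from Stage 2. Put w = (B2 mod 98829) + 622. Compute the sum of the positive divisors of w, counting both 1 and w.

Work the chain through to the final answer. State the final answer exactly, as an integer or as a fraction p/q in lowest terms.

1296

Stage 1: total draws C(10,4) = 210; complement C(6,4) = 15; favorable 210 - 15 = 195; P = 13/14; answer 13/14
Stage 2: B1 = 13/14; threaded value p + q = 27; m = 5; 9*(5)^2 + 4*(5)^1 - 5 = (225) + (20) + (-5) = 240; answer 240
Stage 3: B2 = 240; w = 862; 862 = 2 * 431; sigma = (1 + 2) * (1 + 431) = 3 * 432 = 1296; answer 1296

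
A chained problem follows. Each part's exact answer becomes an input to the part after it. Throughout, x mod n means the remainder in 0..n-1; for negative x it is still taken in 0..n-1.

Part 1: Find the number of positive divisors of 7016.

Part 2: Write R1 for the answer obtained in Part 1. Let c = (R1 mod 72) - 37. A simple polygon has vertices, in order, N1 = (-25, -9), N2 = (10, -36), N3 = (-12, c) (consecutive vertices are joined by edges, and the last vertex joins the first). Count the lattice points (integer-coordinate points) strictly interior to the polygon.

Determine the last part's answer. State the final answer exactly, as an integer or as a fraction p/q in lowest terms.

174

Part 1: 7016 = 2^3 * 877; number of divisors = (3+1) * (1+1) = 8; answer 8
Part 2: R1 = 8; c = -29; cross terms: (-25*-36 - 10*-9)=990, (10*-29 - -12*-36)=-722, (-12*-9 - -25*-29)=-617; twice the area = |-349| = 349; area = 349/2; boundary points = 1 + 1 + 1 = 3; strictly interior points = area - boundary/2 + 1 = 174; answer 174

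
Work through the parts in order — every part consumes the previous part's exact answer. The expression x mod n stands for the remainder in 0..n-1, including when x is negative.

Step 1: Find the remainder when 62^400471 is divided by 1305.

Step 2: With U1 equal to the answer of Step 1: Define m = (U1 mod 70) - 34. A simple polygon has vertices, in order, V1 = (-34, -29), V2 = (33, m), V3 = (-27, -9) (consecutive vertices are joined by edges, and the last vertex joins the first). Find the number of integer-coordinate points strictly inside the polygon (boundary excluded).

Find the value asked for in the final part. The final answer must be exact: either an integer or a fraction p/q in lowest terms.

534

Step 1: squarings mod 1305: 62^1=62, 62^2=1234, 62^4=1126, 62^8=721, 62^16=451, 62^32=1126, 62^64=721, 62^128=451, 62^256=1126, 62^512=721, 62^1024=451, 62^2048=1126, 62^4096=721, 62^8192=451, 62^16384=1126, 62^32768=721, 62^65536=451, 62^131072=1126, 62^262144=721; 62^400471 = 62^1 * 62^2 * 62^4 * 62^16 * 62^64 * 62^1024 * 62^2048 * 62^4096 * 62^131072 * 62^262144 = 323 (mod 1305); answer 323
Step 2: U1 = 323; m = 9; cross terms: (-34*9 - 33*-29)=651, (33*-9 - -27*9)=-54, (-27*-29 - -34*-9)=477; twice the area = |1074| = 1074; area = 537; boundary points = 1 + 6 + 1 = 8; strictly interior points = area - boundary/2 + 1 = 534; answer 534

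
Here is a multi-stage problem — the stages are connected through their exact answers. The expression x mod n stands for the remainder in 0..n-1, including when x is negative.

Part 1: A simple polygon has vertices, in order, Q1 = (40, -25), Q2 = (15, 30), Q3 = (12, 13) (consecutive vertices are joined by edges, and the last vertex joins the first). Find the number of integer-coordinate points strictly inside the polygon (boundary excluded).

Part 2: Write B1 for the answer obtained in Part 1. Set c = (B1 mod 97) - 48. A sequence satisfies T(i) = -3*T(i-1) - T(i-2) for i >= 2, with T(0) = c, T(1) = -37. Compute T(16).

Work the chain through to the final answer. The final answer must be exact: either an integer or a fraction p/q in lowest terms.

119703313

Part 1: cross terms: (40*30 - 15*-25)=1575, (15*13 - 12*30)=-165, (12*-25 - 40*13)=-820; twice the area = |590| = 590; area = 295; boundary points = 5 + 1 + 2 = 8; strictly interior points = area - boundary/2 + 1 = 292; answer 292
Part 2: B1 = 292; c = -47; T(2) = -3*(-37) - 1*(-47) = 158; iterating: T(2)=158, T(3)=-437, T(4)=1153, T(5)=-3022, T(6)=7913, T(7)=-20717, T(8)=54238, T(9)=-141997, T(10)=371753, T(11)=-973262, T(12)=2548033, T(13)=-6670837, T(14)=17464478, T(15)=-45722597, T(16)=119703313; answer 119703313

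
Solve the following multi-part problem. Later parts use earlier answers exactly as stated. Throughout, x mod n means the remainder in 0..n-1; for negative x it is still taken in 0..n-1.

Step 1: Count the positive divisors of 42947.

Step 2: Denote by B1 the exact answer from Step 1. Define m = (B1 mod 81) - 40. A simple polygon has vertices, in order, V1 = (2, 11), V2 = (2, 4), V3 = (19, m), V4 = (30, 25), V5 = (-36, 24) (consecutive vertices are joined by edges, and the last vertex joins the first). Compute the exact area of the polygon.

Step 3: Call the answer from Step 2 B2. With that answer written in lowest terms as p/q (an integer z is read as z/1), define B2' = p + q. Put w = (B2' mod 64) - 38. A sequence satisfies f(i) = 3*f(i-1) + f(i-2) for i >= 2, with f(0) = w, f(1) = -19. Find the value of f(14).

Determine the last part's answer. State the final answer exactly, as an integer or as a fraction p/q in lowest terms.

-138517284

Step 1: 42947 = 67 * 641; number of divisors = (1+1) * (1+1) = 4; answer 4
Step 2: B1 = 4; m = -36; cross terms: (2*4 - 2*11)=-14, (2*-36 - 19*4)=-148, (19*25 - 30*-36)=1555, (30*24 - -36*25)=1620, (-36*11 - 2*24)=-444; twice the area = |2569| = 2569; area = 2569/2; answer 2569/2
Step 3: B2 = 2569/2; threaded value p + q = 2571; w = -27; f(2) = 3*(-19) + 1*(-27) = -84; iterating: f(2)=-84, f(3)=-271, f(4)=-897, f(5)=-2962, f(6)=-9783, f(7)=-32311, f(8)=-106716, f(9)=-352459, f(10)=-1164093, f(11)=-3844738, f(12)=-12698307, f(13)=-41939659, f(14)=-138517284; answer -138517284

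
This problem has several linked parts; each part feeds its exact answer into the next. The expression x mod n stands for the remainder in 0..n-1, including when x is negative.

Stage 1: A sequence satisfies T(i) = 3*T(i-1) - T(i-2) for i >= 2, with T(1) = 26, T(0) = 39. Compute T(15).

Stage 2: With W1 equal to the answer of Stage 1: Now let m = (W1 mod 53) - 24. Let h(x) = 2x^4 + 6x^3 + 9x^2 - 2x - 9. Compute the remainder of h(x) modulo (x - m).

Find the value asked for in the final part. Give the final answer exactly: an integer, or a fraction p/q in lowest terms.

26871

Stage 1: T(2) = 3*(26) - 1*(39) = 39; iterating: T(2)=39, T(3)=91, T(4)=234, T(5)=611, T(6)=1599, T(7)=4186, T(8)=10959, T(9)=28691, T(10)=75114, T(11)=196651, T(12)=514839, T(13)=1347866, T(14)=3528759, T(15)=9238411; answer 9238411
Stage 2: W1 = 9238411; m = 10; remainder = value at the root: 2*(10)^4 + 6*(10)^3 + 9*(10)^2 - 2*(10)^1 - 9 = (20000) + (6000) + (900) + (-20) + (-9) = 26871; answer 26871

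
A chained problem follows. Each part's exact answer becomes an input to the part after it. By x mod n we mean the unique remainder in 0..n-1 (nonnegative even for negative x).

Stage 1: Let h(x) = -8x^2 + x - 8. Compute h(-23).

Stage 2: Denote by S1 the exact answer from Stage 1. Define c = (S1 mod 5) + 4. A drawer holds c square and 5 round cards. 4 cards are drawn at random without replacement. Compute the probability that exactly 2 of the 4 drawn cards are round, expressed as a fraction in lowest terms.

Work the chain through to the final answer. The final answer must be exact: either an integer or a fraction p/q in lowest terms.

5/11

Stage 1: -8*(-23)^2 + 1*(-23)^1 - 8 = (-4232) + (-23) + (-8) = -4263; answer -4263
Stage 2: S1 = -4263; c = 6; total draws C(11,4) = 330; favorable C(5,2)*C(6,2) = 150; P = 5/11; answer 5/11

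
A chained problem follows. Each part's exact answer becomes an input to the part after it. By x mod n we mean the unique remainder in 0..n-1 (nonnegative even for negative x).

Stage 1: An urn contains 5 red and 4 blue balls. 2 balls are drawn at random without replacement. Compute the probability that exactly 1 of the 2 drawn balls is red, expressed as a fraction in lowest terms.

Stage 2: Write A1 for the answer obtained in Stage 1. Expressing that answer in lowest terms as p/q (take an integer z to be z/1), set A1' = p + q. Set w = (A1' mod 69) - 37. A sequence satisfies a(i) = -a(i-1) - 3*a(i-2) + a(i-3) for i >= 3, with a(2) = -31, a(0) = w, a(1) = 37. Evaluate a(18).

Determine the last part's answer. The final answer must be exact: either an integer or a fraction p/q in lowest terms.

167841

Stage 1: total draws C(9,2) = 36; favorable C(5,1)*C(4,1) = 20; P = 5/9; answer 5/9
Stage 2: A1 = 5/9; threaded value p + q = 14; w = -23; a(3) = -1*(-31) - 3*(37) + 1*(-23) = -103; iterating: a(3)=-103, a(4)=233, a(5)=45, a(6)=-847, a(7)=945, a(8)=1641, a(9)=-5323, a(10)=1345, a(11)=16265, a(12)=-25623, a(13)=-21827, a(14)=114961, a(15)=-75103, a(16)=-291607, a(17)=631877, a(18)=167841; answer 167841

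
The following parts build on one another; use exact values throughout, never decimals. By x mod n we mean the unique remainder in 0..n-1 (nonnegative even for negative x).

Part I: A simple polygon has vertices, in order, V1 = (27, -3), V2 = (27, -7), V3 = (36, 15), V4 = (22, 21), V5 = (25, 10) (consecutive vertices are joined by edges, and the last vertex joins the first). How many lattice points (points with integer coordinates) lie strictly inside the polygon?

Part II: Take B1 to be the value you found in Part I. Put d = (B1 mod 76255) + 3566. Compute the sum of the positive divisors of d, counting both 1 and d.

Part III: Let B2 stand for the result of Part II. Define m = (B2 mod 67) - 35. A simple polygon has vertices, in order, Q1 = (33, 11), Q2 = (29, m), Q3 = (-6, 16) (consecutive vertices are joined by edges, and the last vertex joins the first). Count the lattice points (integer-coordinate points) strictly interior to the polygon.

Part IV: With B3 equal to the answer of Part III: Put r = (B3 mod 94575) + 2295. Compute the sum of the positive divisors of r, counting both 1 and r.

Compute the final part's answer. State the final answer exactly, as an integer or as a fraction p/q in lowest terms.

Part I: cross terms: (27*-7 - 27*-3)=-108, (27*15 - 36*-7)=657, (36*21 - 22*15)=426, (22*10 - 25*21)=-305, (25*-3 - 27*10)=-345; twice the area = |325| = 325; area = 325/2; boundary points = 4 + 1 + 2 + 1 + 1 = 9; strictly interior points = area - boundary/2 + 1 = 159; answer 159
Part II: B1 = 159; d = 3725; 3725 = 5^2 * 149; sigma = (1 + 5 + 25) * (1 + 149) = 31 * 150 = 4650; answer 4650
Part III: B2 = 4650; m = -8; cross terms: (33*-8 - 29*11)=-583, (29*16 - -6*-8)=416, (-6*11 - 33*16)=-594; twice the area = |-761| = 761; area = 761/2; boundary points = 1 + 1 + 1 = 3; strictly interior points = area - boundary/2 + 1 = 380; answer 380
Part IV: B3 = 380; r = 2675; 2675 = 5^2 * 107; sigma = (1 + 5 + 25) * (1 + 107) = 31 * 108 = 3348; answer 3348

3348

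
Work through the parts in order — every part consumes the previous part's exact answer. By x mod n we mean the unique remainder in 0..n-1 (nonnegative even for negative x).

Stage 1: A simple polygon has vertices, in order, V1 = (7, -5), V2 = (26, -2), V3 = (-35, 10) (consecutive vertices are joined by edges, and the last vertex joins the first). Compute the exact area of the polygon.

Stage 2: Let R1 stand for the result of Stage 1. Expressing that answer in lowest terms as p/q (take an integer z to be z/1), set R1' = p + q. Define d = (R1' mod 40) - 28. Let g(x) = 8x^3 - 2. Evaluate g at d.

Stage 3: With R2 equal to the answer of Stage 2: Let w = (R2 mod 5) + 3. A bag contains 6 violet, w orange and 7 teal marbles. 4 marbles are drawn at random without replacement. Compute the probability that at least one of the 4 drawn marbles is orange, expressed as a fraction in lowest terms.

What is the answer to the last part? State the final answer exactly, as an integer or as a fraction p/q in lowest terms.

Stage 1: cross terms: (7*-2 - 26*-5)=116, (26*10 - -35*-2)=190, (-35*-5 - 7*10)=105; twice the area = |411| = 411; area = 411/2; answer 411/2
Stage 2: R1 = 411/2; threaded value p + q = 413; d = -15; 8*(-15)^3 - 2 = (-27000) + (-2) = -27002; answer -27002
Stage 3: R2 = -27002; w = 6; total draws C(19,4) = 3876; complement C(13,4) = 715; favorable 3876 - 715 = 3161; P = 3161/3876; answer 3161/3876

3161/3876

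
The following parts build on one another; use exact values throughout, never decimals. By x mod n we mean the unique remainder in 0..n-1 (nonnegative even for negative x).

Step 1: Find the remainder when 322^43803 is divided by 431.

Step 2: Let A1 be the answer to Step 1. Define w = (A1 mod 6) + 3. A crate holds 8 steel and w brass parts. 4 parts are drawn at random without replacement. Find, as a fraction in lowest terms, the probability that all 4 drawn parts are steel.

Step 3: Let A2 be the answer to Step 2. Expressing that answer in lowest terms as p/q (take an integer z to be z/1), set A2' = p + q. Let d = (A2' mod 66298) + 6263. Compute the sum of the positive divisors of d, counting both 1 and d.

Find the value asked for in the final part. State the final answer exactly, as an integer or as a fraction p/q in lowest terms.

Step 1: squarings mod 431: 322^1=322, 322^2=244, 322^4=58, 322^8=347, 322^16=160, 322^32=171, 322^64=364, 322^128=179, 322^256=147, 322^512=59, 322^1024=33, 322^2048=227, 322^4096=240, 322^8192=277, 322^16384=11, 322^32768=121; 322^43803 = 322^1 * 322^2 * 322^8 * 322^16 * 322^256 * 322^512 * 322^2048 * 322^8192 * 322^32768 = 219 (mod 431); answer 219
Step 2: A1 = 219; w = 6; total draws C(14,4) = 1001; favorable C(8,4) = 70; P = 10/143; answer 10/143
Step 3: A2 = 10/143; threaded value p + q = 153; d = 6416; 6416 = 2^4 * 401; sigma = (1 + 2 + 4 + 8 + 16) * (1 + 401) = 31 * 402 = 12462; answer 12462

12462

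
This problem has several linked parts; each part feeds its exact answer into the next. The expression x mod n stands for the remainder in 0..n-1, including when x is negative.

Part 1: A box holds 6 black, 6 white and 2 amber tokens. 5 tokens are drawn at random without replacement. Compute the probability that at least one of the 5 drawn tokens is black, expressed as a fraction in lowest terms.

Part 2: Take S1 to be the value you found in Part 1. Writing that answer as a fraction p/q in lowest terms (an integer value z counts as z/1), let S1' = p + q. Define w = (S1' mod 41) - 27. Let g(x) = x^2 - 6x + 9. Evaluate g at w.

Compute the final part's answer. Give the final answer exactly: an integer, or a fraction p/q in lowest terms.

Part 1: total draws C(14,5) = 2002; complement C(8,5) = 56; favorable 2002 - 56 = 1946; P = 139/143; answer 139/143
Part 2: S1 = 139/143; threaded value p + q = 282; w = 9; 1*(9)^2 - 6*(9)^1 + 9 = (81) + (-54) + (9) = 36; answer 36

36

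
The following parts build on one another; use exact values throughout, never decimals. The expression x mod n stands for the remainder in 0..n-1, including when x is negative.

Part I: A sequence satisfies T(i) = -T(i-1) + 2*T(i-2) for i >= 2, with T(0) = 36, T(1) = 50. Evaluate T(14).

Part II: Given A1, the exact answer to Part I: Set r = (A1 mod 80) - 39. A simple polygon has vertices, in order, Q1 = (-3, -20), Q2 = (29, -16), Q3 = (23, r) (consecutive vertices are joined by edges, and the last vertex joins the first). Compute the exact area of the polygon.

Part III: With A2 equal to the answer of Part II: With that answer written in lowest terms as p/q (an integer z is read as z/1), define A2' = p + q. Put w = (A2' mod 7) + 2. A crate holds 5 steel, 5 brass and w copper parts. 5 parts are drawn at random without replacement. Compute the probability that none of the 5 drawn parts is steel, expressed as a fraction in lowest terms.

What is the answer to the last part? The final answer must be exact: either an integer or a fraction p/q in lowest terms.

7/264

Part I: T(2) = -1*(50) + 2*(36) = 22; iterating: T(2)=22, T(3)=78, T(4)=-34, T(5)=190, T(6)=-258, T(7)=638, T(8)=-1154, T(9)=2430, T(10)=-4738, T(11)=9598, T(12)=-19074, T(13)=38270, T(14)=-76418; answer -76418
Part II: A1 = -76418; r = 23; cross terms: (-3*-16 - 29*-20)=628, (29*23 - 23*-16)=1035, (23*-20 - -3*23)=-391; twice the area = |1272| = 1272; area = 636; answer 636
Part III: A2 = 636; threaded value p + q = 637; w = 2; total draws C(12,5) = 792; favorable C(7,5) = 21; P = 7/264; answer 7/264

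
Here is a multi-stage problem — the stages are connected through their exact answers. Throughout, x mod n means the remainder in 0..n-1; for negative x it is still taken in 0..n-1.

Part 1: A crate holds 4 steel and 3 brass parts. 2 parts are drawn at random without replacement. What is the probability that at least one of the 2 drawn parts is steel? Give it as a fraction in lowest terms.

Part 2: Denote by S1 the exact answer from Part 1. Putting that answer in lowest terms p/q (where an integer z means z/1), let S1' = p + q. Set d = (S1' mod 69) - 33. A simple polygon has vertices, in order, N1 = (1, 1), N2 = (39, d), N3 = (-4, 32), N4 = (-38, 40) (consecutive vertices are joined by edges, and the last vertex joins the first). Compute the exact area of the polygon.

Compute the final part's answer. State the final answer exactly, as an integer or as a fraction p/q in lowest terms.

Part 1: total draws C(7,2) = 21; complement C(3,2) = 3; favorable 21 - 3 = 18; P = 6/7; answer 6/7
Part 2: S1 = 6/7; threaded value p + q = 13; d = -20; cross terms: (1*-20 - 39*1)=-59, (39*32 - -4*-20)=1168, (-4*40 - -38*32)=1056, (-38*1 - 1*40)=-78; twice the area = |2087| = 2087; area = 2087/2; answer 2087/2

2087/2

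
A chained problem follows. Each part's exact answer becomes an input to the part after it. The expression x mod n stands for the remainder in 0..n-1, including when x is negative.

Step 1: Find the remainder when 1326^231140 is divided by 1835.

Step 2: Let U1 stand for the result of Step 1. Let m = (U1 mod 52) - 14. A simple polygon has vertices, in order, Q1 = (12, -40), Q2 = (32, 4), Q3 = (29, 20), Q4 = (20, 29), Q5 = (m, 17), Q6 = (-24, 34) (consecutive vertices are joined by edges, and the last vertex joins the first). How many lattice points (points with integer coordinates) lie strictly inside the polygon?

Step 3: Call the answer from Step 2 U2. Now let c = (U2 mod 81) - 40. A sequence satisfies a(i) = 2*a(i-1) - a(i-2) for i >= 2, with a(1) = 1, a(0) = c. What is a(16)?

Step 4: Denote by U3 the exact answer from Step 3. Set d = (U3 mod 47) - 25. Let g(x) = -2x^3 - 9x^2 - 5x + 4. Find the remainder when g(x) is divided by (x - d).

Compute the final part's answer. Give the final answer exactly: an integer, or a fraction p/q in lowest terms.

Step 1: squarings mod 1835: 1326^1=1326, 1326^2=346, 1326^4=441, 1326^8=1806, 1326^16=841, 1326^32=806, 1326^64=46, 1326^128=281, 1326^256=56, 1326^512=1301, 1326^1024=731, 1326^2048=376, 1326^4096=81, 1326^8192=1056, 1326^16384=1291, 1326^32768=501, 1326^65536=1441, 1326^131072=1096; 1326^231140 = 1326^4 * 1326^32 * 1326^64 * 1326^128 * 1326^512 * 1326^1024 * 1326^32768 * 1326^65536 * 1326^131072 = 501 (mod 1835); answer 501
Step 2: U1 = 501; m = 19; cross terms: (12*4 - 32*-40)=1328, (32*20 - 29*4)=524, (29*29 - 20*20)=441, (20*17 - 19*29)=-211, (19*34 - -24*17)=1054, (-24*-40 - 12*34)=552; twice the area = |3688| = 3688; area = 1844; boundary points = 4 + 1 + 9 + 1 + 1 + 2 = 18; strictly interior points = area - boundary/2 + 1 = 1836; answer 1836
Step 3: U2 = 1836; c = 14; a(2) = 2*(1) - 1*(14) = -12; iterating: a(2)=-12, a(3)=-25, a(4)=-38, a(5)=-51, a(6)=-64, a(7)=-77, a(8)=-90, a(9)=-103, a(10)=-116, a(11)=-129, a(12)=-142, a(13)=-155, a(14)=-168, a(15)=-181, a(16)=-194; answer -194
Step 4: U3 = -194; d = 16; remainder = value at the root: -2*(16)^3 - 9*(16)^2 - 5*(16)^1 + 4 = (-8192) + (-2304) + (-80) + (4) = -10572; answer -10572

-10572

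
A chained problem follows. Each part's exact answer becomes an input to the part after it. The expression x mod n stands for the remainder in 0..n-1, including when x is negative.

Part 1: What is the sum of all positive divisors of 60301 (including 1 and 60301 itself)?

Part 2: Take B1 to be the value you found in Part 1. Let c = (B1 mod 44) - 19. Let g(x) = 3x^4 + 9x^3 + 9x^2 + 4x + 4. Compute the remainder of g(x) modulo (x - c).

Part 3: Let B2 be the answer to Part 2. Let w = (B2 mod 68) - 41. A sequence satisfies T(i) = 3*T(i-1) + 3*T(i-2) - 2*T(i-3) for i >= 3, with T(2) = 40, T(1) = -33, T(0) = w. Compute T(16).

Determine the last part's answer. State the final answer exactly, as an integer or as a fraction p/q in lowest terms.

Part 1: 60301 = 47 * 1283; sigma = (1 + 47) * (1 + 1283) = 48 * 1284 = 61632; answer 61632
Part 2: B1 = 61632; c = 13; remainder = value at the root: 3*(13)^4 + 9*(13)^3 + 9*(13)^2 + 4*(13)^1 + 4 = (85683) + (19773) + (1521) + (52) + (4) = 107033; answer 107033
Part 3: B2 = 107033; w = -40; T(3) = 3*(40) + 3*(-33) - 2*(-40) = 101; iterating: T(3)=101, T(4)=489, T(5)=1690, T(6)=6335, T(7)=23097, T(8)=84916, T(9)=311369, T(10)=1142661, T(11)=4192258, T(12)=15382019, T(13)=56437509, T(14)=207074068, T(15)=759770693, T(16)=2787659265; answer 2787659265

2787659265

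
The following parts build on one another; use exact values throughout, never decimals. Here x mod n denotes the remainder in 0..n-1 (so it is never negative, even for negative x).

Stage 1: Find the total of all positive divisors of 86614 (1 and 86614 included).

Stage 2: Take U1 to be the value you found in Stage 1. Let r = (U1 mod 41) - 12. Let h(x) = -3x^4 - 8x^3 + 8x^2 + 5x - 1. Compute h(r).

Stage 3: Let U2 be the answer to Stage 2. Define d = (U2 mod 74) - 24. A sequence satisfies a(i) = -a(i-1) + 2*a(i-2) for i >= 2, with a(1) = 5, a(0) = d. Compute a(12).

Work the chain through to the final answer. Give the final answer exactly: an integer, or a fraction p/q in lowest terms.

Stage 1: 86614 = 2 * 11 * 31 * 127; sigma = (1 + 2) * (1 + 11) * (1 + 31) * (1 + 127) = 3 * 12 * 32 * 128 = 147456; answer 147456
Stage 2: U1 = 147456; r = 8; -3*(8)^4 - 8*(8)^3 + 8*(8)^2 + 5*(8)^1 - 1 = (-12288) + (-4096) + (512) + (40) + (-1) = -15833; answer -15833
Stage 3: U2 = -15833; d = -21; a(2) = -1*(5) + 2*(-21) = -47; iterating: a(2)=-47, a(3)=57, a(4)=-151, a(5)=265, a(6)=-567, a(7)=1097, a(8)=-2231, a(9)=4425, a(10)=-8887, a(11)=17737, a(12)=-35511; answer -35511

-35511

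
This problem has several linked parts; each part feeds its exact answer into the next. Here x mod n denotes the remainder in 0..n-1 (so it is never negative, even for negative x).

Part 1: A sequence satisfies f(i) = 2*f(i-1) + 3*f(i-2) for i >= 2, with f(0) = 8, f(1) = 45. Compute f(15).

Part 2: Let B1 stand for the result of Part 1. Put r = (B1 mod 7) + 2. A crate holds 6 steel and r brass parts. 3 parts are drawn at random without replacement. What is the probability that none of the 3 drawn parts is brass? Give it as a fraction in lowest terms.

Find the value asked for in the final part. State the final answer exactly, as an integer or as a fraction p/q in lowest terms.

Part 1: f(2) = 2*(45) + 3*(8) = 114; iterating: f(2)=114, f(3)=363, f(4)=1068, f(5)=3225, f(6)=9654, f(7)=28983, f(8)=86928, f(9)=260805, f(10)=782394, f(11)=2347203, f(12)=7041588, f(13)=21124785, f(14)=63374334, f(15)=190123023; answer 190123023
Part 2: B1 = 190123023; r = 8; total draws C(14,3) = 364; favorable C(6,3) = 20; P = 5/91; answer 5/91

5/91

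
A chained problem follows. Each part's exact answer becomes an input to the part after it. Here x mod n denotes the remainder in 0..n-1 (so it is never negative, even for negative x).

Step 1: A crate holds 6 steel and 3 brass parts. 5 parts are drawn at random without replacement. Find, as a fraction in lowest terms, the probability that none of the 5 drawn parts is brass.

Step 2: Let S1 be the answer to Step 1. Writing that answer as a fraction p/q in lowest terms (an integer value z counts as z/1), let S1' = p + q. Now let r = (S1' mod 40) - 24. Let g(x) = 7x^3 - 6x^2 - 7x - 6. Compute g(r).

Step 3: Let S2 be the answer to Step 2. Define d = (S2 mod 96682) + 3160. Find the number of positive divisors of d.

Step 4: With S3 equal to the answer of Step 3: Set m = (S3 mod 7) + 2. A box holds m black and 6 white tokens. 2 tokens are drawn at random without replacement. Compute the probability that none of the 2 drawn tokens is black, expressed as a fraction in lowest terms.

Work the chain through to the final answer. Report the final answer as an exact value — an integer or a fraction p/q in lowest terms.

Step 1: total draws C(9,5) = 126; favorable C(6,5) = 6; P = 1/21; answer 1/21
Step 2: S1 = 1/21; threaded value p + q = 22; r = -2; 7*(-2)^3 - 6*(-2)^2 - 7*(-2)^1 - 6 = (-56) + (-24) + (14) + (-6) = -72; answer -72
Step 3: S2 = -72; d = 99770; 99770 = 2 * 5 * 11 * 907; number of divisors = (1+1) * (1+1) * (1+1) * (1+1) = 16; answer 16
Step 4: S3 = 16; m = 4; total draws C(10,2) = 45; favorable C(6,2) = 15; P = 1/3; answer 1/3

1/3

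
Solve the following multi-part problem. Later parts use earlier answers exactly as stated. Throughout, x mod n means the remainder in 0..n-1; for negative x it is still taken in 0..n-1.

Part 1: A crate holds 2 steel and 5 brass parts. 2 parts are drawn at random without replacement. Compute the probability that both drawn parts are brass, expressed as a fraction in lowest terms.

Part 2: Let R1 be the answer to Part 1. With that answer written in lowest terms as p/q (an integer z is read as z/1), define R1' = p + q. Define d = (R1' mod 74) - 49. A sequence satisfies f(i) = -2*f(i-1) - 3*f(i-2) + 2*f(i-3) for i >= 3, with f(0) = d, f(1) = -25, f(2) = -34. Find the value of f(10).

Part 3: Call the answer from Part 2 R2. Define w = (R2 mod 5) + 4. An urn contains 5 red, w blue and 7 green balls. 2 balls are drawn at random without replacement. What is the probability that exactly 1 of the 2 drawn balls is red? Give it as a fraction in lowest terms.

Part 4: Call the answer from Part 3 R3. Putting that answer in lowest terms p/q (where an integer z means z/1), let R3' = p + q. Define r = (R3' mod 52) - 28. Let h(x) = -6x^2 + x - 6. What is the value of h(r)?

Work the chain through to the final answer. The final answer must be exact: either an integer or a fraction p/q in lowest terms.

Part 1: total draws C(7,2) = 21; favorable C(5,2) = 10; P = 10/21; answer 10/21
Part 2: R1 = 10/21; threaded value p + q = 31; d = -18; f(3) = -2*(-34) - 3*(-25) + 2*(-18) = 107; iterating: f(3)=107, f(4)=-162, f(5)=-65, f(6)=830, f(7)=-1789, f(8)=958, f(9)=5111, f(10)=-16674; answer -16674
Part 3: R2 = -16674; w = 5; total draws C(17,2) = 136; favorable C(5,1)*C(12,1) = 60; P = 15/34; answer 15/34
Part 4: R3 = 15/34; threaded value p + q = 49; r = 21; -6*(21)^2 + 1*(21)^1 - 6 = (-2646) + (21) + (-6) = -2631; answer -2631

-2631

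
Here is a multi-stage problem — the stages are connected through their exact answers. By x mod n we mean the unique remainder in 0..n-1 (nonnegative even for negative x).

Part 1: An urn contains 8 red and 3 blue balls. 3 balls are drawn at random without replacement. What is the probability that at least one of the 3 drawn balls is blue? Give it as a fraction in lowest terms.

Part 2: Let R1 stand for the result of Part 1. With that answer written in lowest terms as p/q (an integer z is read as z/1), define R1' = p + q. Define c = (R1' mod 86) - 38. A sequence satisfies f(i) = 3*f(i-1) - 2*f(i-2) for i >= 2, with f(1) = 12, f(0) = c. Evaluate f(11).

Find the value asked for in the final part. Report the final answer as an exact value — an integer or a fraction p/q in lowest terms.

69576

Part 1: total draws C(11,3) = 165; complement C(8,3) = 56; favorable 165 - 56 = 109; P = 109/165; answer 109/165
Part 2: R1 = 109/165; threaded value p + q = 274; c = -22; f(2) = 3*(12) - 2*(-22) = 80; iterating: f(2)=80, f(3)=216, f(4)=488, f(5)=1032, f(6)=2120, f(7)=4296, f(8)=8648, f(9)=17352, f(10)=34760, f(11)=69576; answer 69576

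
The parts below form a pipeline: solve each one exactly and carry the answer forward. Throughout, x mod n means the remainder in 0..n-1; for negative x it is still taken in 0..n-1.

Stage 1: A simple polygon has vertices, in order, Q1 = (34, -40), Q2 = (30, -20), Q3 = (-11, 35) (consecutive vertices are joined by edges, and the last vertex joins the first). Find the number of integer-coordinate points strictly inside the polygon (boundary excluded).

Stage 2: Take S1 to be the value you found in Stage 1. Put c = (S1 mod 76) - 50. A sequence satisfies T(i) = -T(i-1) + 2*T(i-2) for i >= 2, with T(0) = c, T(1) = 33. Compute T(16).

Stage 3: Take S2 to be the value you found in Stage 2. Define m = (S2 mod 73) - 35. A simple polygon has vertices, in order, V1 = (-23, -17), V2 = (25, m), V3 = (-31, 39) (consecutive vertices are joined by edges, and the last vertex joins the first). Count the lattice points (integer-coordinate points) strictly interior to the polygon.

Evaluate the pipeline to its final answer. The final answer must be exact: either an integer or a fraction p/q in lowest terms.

Stage 1: cross terms: (34*-20 - 30*-40)=520, (30*35 - -11*-20)=830, (-11*-40 - 34*35)=-750; twice the area = |600| = 600; area = 300; boundary points = 4 + 1 + 15 = 20; strictly interior points = area - boundary/2 + 1 = 291; answer 291
Stage 2: S1 = 291; c = 13; T(2) = -1*(33) + 2*(13) = -7; iterating: T(2)=-7, T(3)=73, T(4)=-87, T(5)=233, T(6)=-407, T(7)=873, T(8)=-1687, T(9)=3433, T(10)=-6807, T(11)=13673, T(12)=-27287, T(13)=54633, T(14)=-109207, T(15)=218473, T(16)=-436887; answer -436887
Stage 3: S2 = -436887; m = -17; cross terms: (-23*-17 - 25*-17)=816, (25*39 - -31*-17)=448, (-31*-17 - -23*39)=1424; twice the area = |2688| = 2688; area = 1344; boundary points = 48 + 56 + 8 = 112; strictly interior points = area - boundary/2 + 1 = 1289; answer 1289

1289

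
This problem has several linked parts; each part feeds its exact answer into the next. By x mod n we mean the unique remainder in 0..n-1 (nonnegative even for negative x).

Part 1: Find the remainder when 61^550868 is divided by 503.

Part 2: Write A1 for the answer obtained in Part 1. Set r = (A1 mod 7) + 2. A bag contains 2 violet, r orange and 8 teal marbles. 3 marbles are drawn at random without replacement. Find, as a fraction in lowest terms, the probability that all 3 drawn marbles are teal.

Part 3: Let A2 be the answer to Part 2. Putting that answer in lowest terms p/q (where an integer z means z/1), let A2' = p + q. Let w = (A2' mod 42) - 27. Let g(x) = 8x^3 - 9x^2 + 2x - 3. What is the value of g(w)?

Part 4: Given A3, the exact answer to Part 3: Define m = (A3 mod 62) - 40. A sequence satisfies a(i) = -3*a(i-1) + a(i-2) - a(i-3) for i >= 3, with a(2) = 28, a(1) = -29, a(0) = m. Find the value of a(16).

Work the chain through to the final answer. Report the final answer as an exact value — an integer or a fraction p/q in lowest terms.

Part 1: squarings mod 503: 61^1=61, 61^2=200, 61^4=263, 61^8=258, 61^16=168, 61^32=56, 61^64=118, 61^128=343, 61^256=450, 61^512=294, 61^1024=423, 61^2048=364, 61^4096=207, 61^8192=94, 61^16384=285, 61^32768=242, 61^65536=216, 61^131072=380, 61^262144=39, 61^524288=12; 61^550868 = 61^4 * 61^16 * 61^64 * 61^128 * 61^256 * 61^512 * 61^1024 * 61^8192 * 61^16384 * 61^524288 = 421 (mod 503); answer 421
Part 2: A1 = 421; r = 3; total draws C(13,3) = 286; favorable C(8,3) = 56; P = 28/143; answer 28/143
Part 3: A2 = 28/143; threaded value p + q = 171; w = -24; 8*(-24)^3 - 9*(-24)^2 + 2*(-24)^1 - 3 = (-110592) + (-5184) + (-48) + (-3) = -115827; answer -115827
Part 4: A3 = -115827; m = 11; a(3) = -3*(28) + 1*(-29) - 1*(11) = -124; iterating: a(3)=-124, a(4)=429, a(5)=-1439, a(6)=4870, a(7)=-16478, a(8)=55743, a(9)=-188577, a(10)=637952, a(11)=-2158176, a(12)=7301057, a(13)=-24699299, a(14)=83557130, a(15)=-282671746, a(16)=956271667; answer 956271667

956271667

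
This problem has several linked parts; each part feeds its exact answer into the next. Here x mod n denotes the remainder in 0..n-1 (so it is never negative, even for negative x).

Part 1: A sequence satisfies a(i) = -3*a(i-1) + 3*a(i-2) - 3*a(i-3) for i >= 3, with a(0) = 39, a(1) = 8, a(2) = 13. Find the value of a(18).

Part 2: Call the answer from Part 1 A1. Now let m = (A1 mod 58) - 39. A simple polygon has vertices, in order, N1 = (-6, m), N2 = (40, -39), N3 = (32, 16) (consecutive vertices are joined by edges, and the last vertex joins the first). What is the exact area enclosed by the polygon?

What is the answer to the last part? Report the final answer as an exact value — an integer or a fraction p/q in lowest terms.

Part 1: a(3) = -3*(13) + 3*(8) - 3*(39) = -132; iterating: a(3)=-132, a(4)=411, a(5)=-1668, a(6)=6633, a(7)=-26136, a(8)=103311, a(9)=-408240, a(10)=1613061, a(11)=-6373836, a(12)=25185411, a(13)=-99516924, a(14)=393228513, a(15)=-1553792544, a(16)=6139613943, a(17)=-24259905000, a(18)=95859934461; answer 95859934461
Part 2: A1 = 95859934461; m = 2; cross terms: (-6*-39 - 40*2)=154, (40*16 - 32*-39)=1888, (32*2 - -6*16)=160; twice the area = |2202| = 2202; area = 1101; answer 1101

1101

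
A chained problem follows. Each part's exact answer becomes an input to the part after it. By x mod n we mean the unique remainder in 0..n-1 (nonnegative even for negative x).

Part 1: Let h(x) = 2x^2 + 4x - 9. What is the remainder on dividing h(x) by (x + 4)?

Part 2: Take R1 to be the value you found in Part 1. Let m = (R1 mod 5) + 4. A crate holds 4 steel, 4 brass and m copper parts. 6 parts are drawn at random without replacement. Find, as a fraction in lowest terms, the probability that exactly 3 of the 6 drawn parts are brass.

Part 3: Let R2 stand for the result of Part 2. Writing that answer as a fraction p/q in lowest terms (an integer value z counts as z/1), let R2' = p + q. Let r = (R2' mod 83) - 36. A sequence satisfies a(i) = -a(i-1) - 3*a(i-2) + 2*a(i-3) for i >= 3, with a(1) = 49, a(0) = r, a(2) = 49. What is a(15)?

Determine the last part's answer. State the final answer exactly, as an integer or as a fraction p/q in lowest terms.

Part 1: remainder = value at the root: 2*(-4)^2 + 4*(-4)^1 - 9 = (32) + (-16) + (-9) = 7; answer 7
Part 2: R1 = 7; m = 6; total draws C(14,6) = 3003; favorable C(4,3)*C(10,3) = 480; P = 160/1001; answer 160/1001
Part 3: R2 = 160/1001; threaded value p + q = 1161; r = 46; a(3) = -1*(49) - 3*(49) + 2*(46) = -104; iterating: a(3)=-104, a(4)=55, a(5)=355, a(6)=-728, a(7)=-227, a(8)=3121, a(9)=-3896, a(10)=-5921, a(11)=23851, a(12)=-13880, a(13)=-69515, a(14)=158857, a(15)=21928; answer 21928

21928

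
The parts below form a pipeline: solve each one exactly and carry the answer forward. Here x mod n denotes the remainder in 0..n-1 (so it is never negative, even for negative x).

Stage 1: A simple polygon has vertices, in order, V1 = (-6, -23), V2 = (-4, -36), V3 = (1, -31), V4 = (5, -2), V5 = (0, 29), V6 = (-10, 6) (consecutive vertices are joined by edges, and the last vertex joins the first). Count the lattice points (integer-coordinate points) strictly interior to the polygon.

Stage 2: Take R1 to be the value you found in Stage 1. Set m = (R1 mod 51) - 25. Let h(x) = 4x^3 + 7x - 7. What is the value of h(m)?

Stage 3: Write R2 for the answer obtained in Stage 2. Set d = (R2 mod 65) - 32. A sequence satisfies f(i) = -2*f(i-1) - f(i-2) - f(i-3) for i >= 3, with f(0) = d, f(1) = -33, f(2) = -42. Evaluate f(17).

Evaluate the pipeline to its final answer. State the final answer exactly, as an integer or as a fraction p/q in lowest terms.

183198

Stage 1: cross terms: (-6*-36 - -4*-23)=124, (-4*-31 - 1*-36)=160, (1*-2 - 5*-31)=153, (5*29 - 0*-2)=145, (0*6 - -10*29)=290, (-10*-23 - -6*6)=266; twice the area = |1138| = 1138; area = 569; boundary points = 1 + 5 + 1 + 1 + 1 + 1 = 10; strictly interior points = area - boundary/2 + 1 = 565; answer 565
Stage 2: R1 = 565; m = -21; 4*(-21)^3 + 7*(-21)^1 - 7 = (-37044) + (-147) + (-7) = -37198; answer -37198
Stage 3: R2 = -37198; d = 15; f(3) = -2*(-42) - 1*(-33) - 1*(15) = 102; iterating: f(3)=102, f(4)=-129, f(5)=198, f(6)=-369, f(7)=669, f(8)=-1167, f(9)=2034, f(10)=-3570, f(11)=6273, f(12)=-11010, f(13)=19317, f(14)=-33897, f(15)=59487, f(16)=-104394, f(17)=183198; answer 183198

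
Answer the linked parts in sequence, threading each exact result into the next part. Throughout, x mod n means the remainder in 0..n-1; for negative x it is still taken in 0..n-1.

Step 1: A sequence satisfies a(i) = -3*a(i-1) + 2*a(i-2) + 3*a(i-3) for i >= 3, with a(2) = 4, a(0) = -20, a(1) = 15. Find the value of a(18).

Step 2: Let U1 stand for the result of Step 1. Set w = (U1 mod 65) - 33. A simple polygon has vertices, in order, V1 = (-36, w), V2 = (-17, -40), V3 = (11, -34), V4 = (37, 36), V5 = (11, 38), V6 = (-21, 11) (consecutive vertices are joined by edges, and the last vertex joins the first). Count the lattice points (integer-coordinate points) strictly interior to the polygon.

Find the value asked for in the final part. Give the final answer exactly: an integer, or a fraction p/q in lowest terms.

Step 1: a(3) = -3*(4) + 2*(15) + 3*(-20) = -42; iterating: a(3)=-42, a(4)=179, a(5)=-609, a(6)=2059, a(7)=-6858, a(8)=22865, a(9)=-76134, a(10)=253558, a(11)=-844347, a(12)=2811755, a(13)=-9363285, a(14)=31180324, a(15)=-103832277, a(16)=345767624, a(17)=-1151426454, a(18)=3834317779; answer 3834317779
Step 2: U1 = 3834317779; w = -14; cross terms: (-36*-40 - -17*-14)=1202, (-17*-34 - 11*-40)=1018, (11*36 - 37*-34)=1654, (37*38 - 11*36)=1010, (11*11 - -21*38)=919, (-21*-14 - -36*11)=690; twice the area = |6493| = 6493; area = 6493/2; boundary points = 1 + 2 + 2 + 2 + 1 + 5 = 13; strictly interior points = area - boundary/2 + 1 = 3241; answer 3241

3241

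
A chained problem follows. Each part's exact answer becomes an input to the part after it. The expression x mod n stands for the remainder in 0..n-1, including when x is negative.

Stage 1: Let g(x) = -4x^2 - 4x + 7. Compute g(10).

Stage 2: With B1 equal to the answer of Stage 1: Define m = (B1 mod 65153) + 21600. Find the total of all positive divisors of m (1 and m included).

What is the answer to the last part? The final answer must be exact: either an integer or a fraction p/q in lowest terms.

218736

Stage 1: -4*(10)^2 - 4*(10)^1 + 7 = (-400) + (-40) + (7) = -433; answer -433
Stage 2: B1 = -433; m = 86320; 86320 = 2^4 * 5 * 13 * 83; sigma = (1 + 2 + 4 + 8 + 16) * (1 + 5) * (1 + 13) * (1 + 83) = 31 * 6 * 14 * 84 = 218736; answer 218736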